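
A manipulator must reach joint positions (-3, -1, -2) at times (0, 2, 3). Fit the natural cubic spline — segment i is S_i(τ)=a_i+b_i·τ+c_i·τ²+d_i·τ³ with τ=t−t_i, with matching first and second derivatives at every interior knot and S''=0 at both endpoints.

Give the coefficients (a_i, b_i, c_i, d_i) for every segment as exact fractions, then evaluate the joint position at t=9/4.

  seg 0: a=-3 b=5/3 c=0 d=-1/6
  seg 1: a=-1 b=-1/3 c=-1 d=1/3
S(9/4) = -73/64

Δ: Δ0=1, Δ1=-1
row 1: diag=6, rhs=-12; c'=1/6, d'=-2
back: M1=-2
M: M0=0, M1=-2, M2=0
seg 0: a=-3, c=M0/2=0, d=(M1−M0)/(6·2)=-1/6, b=Δ0−h0·(2M0+M1)/6=5/3
seg 1: a=-1, c=M1/2=-1, d=(M2−M1)/(6·1)=1/3, b=Δ1−h1·(2M1+M2)/6=-1/3
t_q=9/4 → seg 1, τ=1/4; S=-1+-1/3·τ+-1·τ²+1/3·τ³=-73/64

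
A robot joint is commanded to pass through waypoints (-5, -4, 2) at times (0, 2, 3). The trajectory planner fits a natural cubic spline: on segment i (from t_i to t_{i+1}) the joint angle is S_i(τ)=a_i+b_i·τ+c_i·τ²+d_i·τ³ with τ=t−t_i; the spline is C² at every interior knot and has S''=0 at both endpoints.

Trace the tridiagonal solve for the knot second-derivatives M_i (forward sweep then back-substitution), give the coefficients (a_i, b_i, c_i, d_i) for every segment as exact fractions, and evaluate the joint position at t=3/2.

  seg 0: a=-5 b=-4/3 c=0 d=11/24
  seg 1: a=-4 b=25/6 c=11/4 d=-11/12
S(3/2) = -349/64

Δ: Δ0=1/2, Δ1=6
row 1: diag=6, rhs=33; c'=1/6, d'=11/2
back: M1=11/2
M: M0=0, M1=11/2, M2=0
seg 0: a=-5, c=M0/2=0, d=(M1−M0)/(6·2)=11/24, b=Δ0−h0·(2M0+M1)/6=-4/3
seg 1: a=-4, c=M1/2=11/4, d=(M2−M1)/(6·1)=-11/12, b=Δ1−h1·(2M1+M2)/6=25/6
t_q=3/2 → seg 0, τ=3/2; S=-5+-4/3·τ+0·τ²+11/24·τ³=-349/64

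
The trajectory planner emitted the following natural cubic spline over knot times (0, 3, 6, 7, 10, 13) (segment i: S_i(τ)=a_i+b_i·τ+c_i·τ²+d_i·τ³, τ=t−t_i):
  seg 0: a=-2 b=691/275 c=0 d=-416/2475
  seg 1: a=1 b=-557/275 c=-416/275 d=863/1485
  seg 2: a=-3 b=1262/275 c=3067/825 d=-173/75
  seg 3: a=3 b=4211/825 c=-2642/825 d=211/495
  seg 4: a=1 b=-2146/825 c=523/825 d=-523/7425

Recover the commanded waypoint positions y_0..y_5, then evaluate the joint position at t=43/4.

y_0 = S_0(0) = a_0 = -2
y_1 = S_1(0) = a_1 = 1
y_2 = S_2(0) = a_2 = -3
y_3 = S_3(0) = a_3 = 3
y_4 = S_4(0) = a_4 = 1
y_5 = S_4(3) = -3
t_q=43/4 is in segment 4 (τ=3/4); S_4(τ)=-10983/17600

y_0=-2 y_1=1 y_2=-3 y_3=3 y_4=1 y_5=-3
S(43/4) = -10983/17600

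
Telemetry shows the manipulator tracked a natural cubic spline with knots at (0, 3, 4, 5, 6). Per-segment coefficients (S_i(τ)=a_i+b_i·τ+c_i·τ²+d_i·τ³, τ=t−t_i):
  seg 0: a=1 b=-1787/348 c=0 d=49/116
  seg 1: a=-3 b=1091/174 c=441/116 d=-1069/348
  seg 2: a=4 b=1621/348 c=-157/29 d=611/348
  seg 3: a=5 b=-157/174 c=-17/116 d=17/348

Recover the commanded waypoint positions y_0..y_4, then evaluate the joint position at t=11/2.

y_0 = S_0(0) = a_0 = 1
y_1 = S_1(0) = a_1 = -3
y_2 = S_2(0) = a_2 = 4
y_3 = S_3(0) = a_3 = 5
y_4 = S_3(1) = 4
t_q=11/2 is in segment 3 (τ=1/2); S_3(τ)=4193/928

y_0=1 y_1=-3 y_2=4 y_3=5 y_4=4
S(11/2) = 4193/928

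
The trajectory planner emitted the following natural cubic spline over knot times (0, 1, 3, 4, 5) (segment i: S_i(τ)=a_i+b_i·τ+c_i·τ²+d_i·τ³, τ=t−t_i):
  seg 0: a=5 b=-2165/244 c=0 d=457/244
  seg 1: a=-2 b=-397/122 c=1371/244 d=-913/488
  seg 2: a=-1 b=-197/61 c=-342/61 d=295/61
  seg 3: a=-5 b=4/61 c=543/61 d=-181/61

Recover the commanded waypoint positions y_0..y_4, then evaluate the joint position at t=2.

y_0=5 y_1=-2 y_2=-1 y_3=-5 y_4=1
S(2) = -735/488

y_0 = S_0(0) = a_0 = 5
y_1 = S_1(0) = a_1 = -2
y_2 = S_2(0) = a_2 = -1
y_3 = S_3(0) = a_3 = -5
y_4 = S_3(1) = 1
t_q=2 is in segment 1 (τ=1); S_1(τ)=-735/488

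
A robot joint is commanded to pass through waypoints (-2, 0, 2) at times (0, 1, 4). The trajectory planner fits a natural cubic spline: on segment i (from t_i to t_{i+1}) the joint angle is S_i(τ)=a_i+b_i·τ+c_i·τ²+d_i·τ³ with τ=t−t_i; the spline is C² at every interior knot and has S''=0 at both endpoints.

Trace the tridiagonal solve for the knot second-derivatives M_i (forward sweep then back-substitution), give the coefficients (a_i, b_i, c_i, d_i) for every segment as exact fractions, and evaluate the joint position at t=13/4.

  seg 0: a=-2 b=13/6 c=0 d=-1/6
  seg 1: a=0 b=5/3 c=-1/2 d=1/18
S(13/4) = 237/128

Δ: Δ0=2, Δ1=2/3
row 1: diag=8, rhs=-8; c'=3/8, d'=-1
back: M1=-1
M: M0=0, M1=-1, M2=0
seg 0: a=-2, c=M0/2=0, d=(M1−M0)/(6·1)=-1/6, b=Δ0−h0·(2M0+M1)/6=13/6
seg 1: a=0, c=M1/2=-1/2, d=(M2−M1)/(6·3)=1/18, b=Δ1−h1·(2M1+M2)/6=5/3
t_q=13/4 → seg 1, τ=9/4; S=0+5/3·τ+-1/2·τ²+1/18·τ³=237/128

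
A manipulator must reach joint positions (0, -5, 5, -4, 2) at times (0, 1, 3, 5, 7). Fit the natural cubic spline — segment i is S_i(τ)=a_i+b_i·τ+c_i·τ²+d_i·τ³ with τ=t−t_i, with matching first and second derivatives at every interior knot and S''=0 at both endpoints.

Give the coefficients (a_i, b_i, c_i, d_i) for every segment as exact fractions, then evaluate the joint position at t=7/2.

  seg 0: a=0 b=-1211/164 c=0 d=391/164
  seg 1: a=-5 b=-19/82 c=1173/164 d=-93/41
  seg 2: a=5 b=95/82 c=-1059/164 d=595/328
  seg 3: a=-4 b=-119/41 c=363/82 d=-121/164
S(7/2) = 10999/2624

Δ: Δ0=-5, Δ1=5, Δ2=-9/2, Δ3=3
row 1: diag=6, rhs=60; c'=1/3, d'=10
row 2: denom=8−2·1/3=22/3; d'=(-57−2·10)/(22/3)=-21/2
row 3: denom=8−2·3/11=82/11; d'=(45−2·-21/2)/(82/11)=363/41
back: M3=363/41
back: M2=-21/2−3/11·363/41=-1059/82
back: M1=10−1/3·-1059/82=1173/82
M: M0=0, M1=1173/82, M2=-1059/82, M3=363/41, M4=0
seg 0: a=0, c=M0/2=0, d=(M1−M0)/(6·1)=391/164, b=Δ0−h0·(2M0+M1)/6=-1211/164
seg 1: a=-5, c=M1/2=1173/164, d=(M2−M1)/(6·2)=-93/41, b=Δ1−h1·(2M1+M2)/6=-19/82
seg 2: a=5, c=M2/2=-1059/164, d=(M3−M2)/(6·2)=595/328, b=Δ2−h2·(2M2+M3)/6=95/82
seg 3: a=-4, c=M3/2=363/82, d=(M4−M3)/(6·2)=-121/164, b=Δ3−h3·(2M3+M4)/6=-119/41
t_q=7/2 → seg 2, τ=1/2; S=5+95/82·τ+-1059/164·τ²+595/328·τ³=10999/2624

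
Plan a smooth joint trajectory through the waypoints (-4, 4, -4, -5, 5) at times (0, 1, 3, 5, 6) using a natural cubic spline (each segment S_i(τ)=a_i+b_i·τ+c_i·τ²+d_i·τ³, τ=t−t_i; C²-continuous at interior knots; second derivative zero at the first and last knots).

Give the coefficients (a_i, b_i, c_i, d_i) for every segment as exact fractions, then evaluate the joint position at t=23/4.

  seg 0: a=-4 b=51/5 c=0 d=-11/5
  seg 1: a=4 b=18/5 c=-33/5 d=7/5
  seg 2: a=-4 b=-6 c=9/5 d=19/40
  seg 3: a=-5 b=69/10 c=93/20 d=-31/20
S(23/4) = 547/256

Δ: Δ0=8, Δ1=-4, Δ2=-1/2, Δ3=10
row 1: diag=6, rhs=-72; c'=1/3, d'=-12
row 2: denom=8−2·1/3=22/3; d'=(21−2·-12)/(22/3)=135/22
row 3: denom=6−2·3/11=60/11; d'=(63−2·135/22)/(60/11)=93/10
back: M3=93/10
back: M2=135/22−3/11·93/10=18/5
back: M1=-12−1/3·18/5=-66/5
M: M0=0, M1=-66/5, M2=18/5, M3=93/10, M4=0
seg 0: a=-4, c=M0/2=0, d=(M1−M0)/(6·1)=-11/5, b=Δ0−h0·(2M0+M1)/6=51/5
seg 1: a=4, c=M1/2=-33/5, d=(M2−M1)/(6·2)=7/5, b=Δ1−h1·(2M1+M2)/6=18/5
seg 2: a=-4, c=M2/2=9/5, d=(M3−M2)/(6·2)=19/40, b=Δ2−h2·(2M2+M3)/6=-6
seg 3: a=-5, c=M3/2=93/20, d=(M4−M3)/(6·1)=-31/20, b=Δ3−h3·(2M3+M4)/6=69/10
t_q=23/4 → seg 3, τ=3/4; S=-5+69/10·τ+93/20·τ²+-31/20·τ³=547/256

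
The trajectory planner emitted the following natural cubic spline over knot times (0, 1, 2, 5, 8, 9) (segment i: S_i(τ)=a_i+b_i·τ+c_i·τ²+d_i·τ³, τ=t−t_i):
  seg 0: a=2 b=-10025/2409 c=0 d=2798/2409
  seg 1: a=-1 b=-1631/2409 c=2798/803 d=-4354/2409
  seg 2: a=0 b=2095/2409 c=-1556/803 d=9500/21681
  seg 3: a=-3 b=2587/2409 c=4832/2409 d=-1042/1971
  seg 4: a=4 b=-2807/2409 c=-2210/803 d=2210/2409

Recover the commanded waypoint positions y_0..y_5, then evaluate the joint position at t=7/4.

y_0=2 y_1=-1 y_2=0 y_3=-3 y_4=4 y_5=1
S(7/4) = -7973/25696

y_0 = S_0(0) = a_0 = 2
y_1 = S_1(0) = a_1 = -1
y_2 = S_2(0) = a_2 = 0
y_3 = S_3(0) = a_3 = -3
y_4 = S_4(0) = a_4 = 4
y_5 = S_4(1) = 1
t_q=7/4 is in segment 1 (τ=3/4); S_1(τ)=-7973/25696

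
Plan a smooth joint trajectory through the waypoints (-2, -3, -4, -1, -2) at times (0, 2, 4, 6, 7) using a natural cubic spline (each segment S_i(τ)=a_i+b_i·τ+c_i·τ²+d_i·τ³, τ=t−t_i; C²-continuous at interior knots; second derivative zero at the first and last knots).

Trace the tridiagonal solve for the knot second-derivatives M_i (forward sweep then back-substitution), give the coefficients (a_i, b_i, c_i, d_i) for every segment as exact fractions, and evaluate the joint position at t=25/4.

  seg 0: a=-2 b=-12/41 c=0 d=-17/328
  seg 1: a=-3 b=-75/82 c=-51/164 d=85/328
  seg 2: a=-4 b=39/41 c=51/41 d=-159/328
  seg 3: a=-1 b=9/82 c=-273/164 d=91/164
S(25/4) = -11209/10496

Δ: Δ0=-1/2, Δ1=-1/2, Δ2=3/2, Δ3=-1
row 1: diag=8, rhs=0; c'=1/4, d'=0
row 2: denom=8−2·1/4=15/2; d'=(12−2·0)/(15/2)=8/5
row 3: denom=6−2·4/15=82/15; d'=(-15−2·8/5)/(82/15)=-273/82
back: M3=-273/82
back: M2=8/5−4/15·-273/82=102/41
back: M1=0−1/4·102/41=-51/82
M: M0=0, M1=-51/82, M2=102/41, M3=-273/82, M4=0
seg 0: a=-2, c=M0/2=0, d=(M1−M0)/(6·2)=-17/328, b=Δ0−h0·(2M0+M1)/6=-12/41
seg 1: a=-3, c=M1/2=-51/164, d=(M2−M1)/(6·2)=85/328, b=Δ1−h1·(2M1+M2)/6=-75/82
seg 2: a=-4, c=M2/2=51/41, d=(M3−M2)/(6·2)=-159/328, b=Δ2−h2·(2M2+M3)/6=39/41
seg 3: a=-1, c=M3/2=-273/164, d=(M4−M3)/(6·1)=91/164, b=Δ3−h3·(2M3+M4)/6=9/82
t_q=25/4 → seg 3, τ=1/4; S=-1+9/82·τ+-273/164·τ²+91/164·τ³=-11209/10496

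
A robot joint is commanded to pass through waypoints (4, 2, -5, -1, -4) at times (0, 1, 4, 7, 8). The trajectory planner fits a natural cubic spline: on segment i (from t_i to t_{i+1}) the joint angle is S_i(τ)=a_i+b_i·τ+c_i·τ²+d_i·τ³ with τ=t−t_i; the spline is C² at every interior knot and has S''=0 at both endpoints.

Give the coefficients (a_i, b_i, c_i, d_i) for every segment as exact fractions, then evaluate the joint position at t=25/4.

Δ: Δ0=-2, Δ1=-7/3, Δ2=4/3, Δ3=-3
row 1: diag=8, rhs=-2; c'=3/8, d'=-1/4
row 2: denom=12−3·3/8=87/8; d'=(22−3·-1/4)/(87/8)=182/87
row 3: denom=8−3·8/29=208/29; d'=(-26−3·182/87)/(208/29)=-9/2
back: M3=-9/2
back: M2=182/87−8/29·-9/2=10/3
back: M1=-1/4−3/8·10/3=-3/2
M: M0=0, M1=-3/2, M2=10/3, M3=-9/2, M4=0
seg 0: a=4, c=M0/2=0, d=(M1−M0)/(6·1)=-1/4, b=Δ0−h0·(2M0+M1)/6=-7/4
seg 1: a=2, c=M1/2=-3/4, d=(M2−M1)/(6·3)=29/108, b=Δ1−h1·(2M1+M2)/6=-5/2
seg 2: a=-5, c=M2/2=5/3, d=(M3−M2)/(6·3)=-47/108, b=Δ2−h2·(2M2+M3)/6=1/4
seg 3: a=-1, c=M3/2=-9/4, d=(M4−M3)/(6·1)=3/4, b=Δ3−h3·(2M3+M4)/6=-3/2
t_q=25/4 → seg 2, τ=9/4; S=-5+1/4·τ+5/3·τ²+-47/108·τ³=-245/256

  seg 0: a=4 b=-7/4 c=0 d=-1/4
  seg 1: a=2 b=-5/2 c=-3/4 d=29/108
  seg 2: a=-5 b=1/4 c=5/3 d=-47/108
  seg 3: a=-1 b=-3/2 c=-9/4 d=3/4
S(25/4) = -245/256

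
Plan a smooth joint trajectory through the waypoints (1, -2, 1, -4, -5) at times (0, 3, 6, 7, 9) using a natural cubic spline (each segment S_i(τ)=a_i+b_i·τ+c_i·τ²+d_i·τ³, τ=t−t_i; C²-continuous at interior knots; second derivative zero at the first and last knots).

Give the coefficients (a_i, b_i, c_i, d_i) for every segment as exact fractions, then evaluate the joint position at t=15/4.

  seg 0: a=1 b=-771/340 c=0 d=431/3060
  seg 1: a=-2 b=261/170 c=431/340 d=-295/612
  seg 2: a=1 b=-1317/340 c=-261/85 d=661/340
  seg 3: a=-4 b=-711/170 c=939/340 d=-313/680
S(15/4) = -7373/21760

Δ: Δ0=-1, Δ1=1, Δ2=-5, Δ3=-1/2
row 1: diag=12, rhs=12; c'=1/4, d'=1
row 2: denom=8−3·1/4=29/4; d'=(-36−3·1)/(29/4)=-156/29
row 3: denom=6−1·4/29=170/29; d'=(27−1·-156/29)/(170/29)=939/170
back: M3=939/170
back: M2=-156/29−4/29·939/170=-522/85
back: M1=1−1/4·-522/85=431/170
M: M0=0, M1=431/170, M2=-522/85, M3=939/170, M4=0
seg 0: a=1, c=M0/2=0, d=(M1−M0)/(6·3)=431/3060, b=Δ0−h0·(2M0+M1)/6=-771/340
seg 1: a=-2, c=M1/2=431/340, d=(M2−M1)/(6·3)=-295/612, b=Δ1−h1·(2M1+M2)/6=261/170
seg 2: a=1, c=M2/2=-261/85, d=(M3−M2)/(6·1)=661/340, b=Δ2−h2·(2M2+M3)/6=-1317/340
seg 3: a=-4, c=M3/2=939/340, d=(M4−M3)/(6·2)=-313/680, b=Δ3−h3·(2M3+M4)/6=-711/170
t_q=15/4 → seg 1, τ=3/4; S=-2+261/170·τ+431/340·τ²+-295/612·τ³=-7373/21760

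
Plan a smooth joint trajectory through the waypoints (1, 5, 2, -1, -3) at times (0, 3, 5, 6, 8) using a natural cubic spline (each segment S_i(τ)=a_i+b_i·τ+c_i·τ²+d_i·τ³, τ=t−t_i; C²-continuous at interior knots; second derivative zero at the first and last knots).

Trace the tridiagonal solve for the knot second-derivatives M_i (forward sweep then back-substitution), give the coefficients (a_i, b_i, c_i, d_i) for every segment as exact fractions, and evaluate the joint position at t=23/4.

Δ: Δ0=4/3, Δ1=-3/2, Δ2=-3, Δ3=-1
row 1: diag=10, rhs=-17; c'=1/5, d'=-17/10
row 2: denom=6−2·1/5=28/5; d'=(-9−2·-17/10)/(28/5)=-1
row 3: denom=6−1·5/28=163/28; d'=(12−1·-1)/(163/28)=364/163
back: M3=364/163
back: M2=-1−5/28·364/163=-228/163
back: M1=-17/10−1/5·-228/163=-463/326
M: M0=0, M1=-463/326, M2=-228/163, M3=364/163, M4=0
seg 0: a=1, c=M0/2=0, d=(M1−M0)/(6·3)=-463/5868, b=Δ0−h0·(2M0+M1)/6=3997/1956
seg 1: a=5, c=M1/2=-463/652, d=(M2−M1)/(6·2)=7/3912, b=Δ1−h1·(2M1+M2)/6=-85/978
seg 2: a=2, c=M2/2=-114/163, d=(M3−M2)/(6·1)=296/489, b=Δ2−h2·(2M2+M3)/6=-1421/489
seg 3: a=-1, c=M3/2=182/163, d=(M4−M3)/(6·2)=-91/489, b=Δ3−h3·(2M3+M4)/6=-1217/489
t_q=23/4 → seg 2, τ=3/4; S=2+-1421/489·τ+-114/163·τ²+296/489·τ³=-207/652

  seg 0: a=1 b=3997/1956 c=0 d=-463/5868
  seg 1: a=5 b=-85/978 c=-463/652 d=7/3912
  seg 2: a=2 b=-1421/489 c=-114/163 d=296/489
  seg 3: a=-1 b=-1217/489 c=182/163 d=-91/489
S(23/4) = -207/652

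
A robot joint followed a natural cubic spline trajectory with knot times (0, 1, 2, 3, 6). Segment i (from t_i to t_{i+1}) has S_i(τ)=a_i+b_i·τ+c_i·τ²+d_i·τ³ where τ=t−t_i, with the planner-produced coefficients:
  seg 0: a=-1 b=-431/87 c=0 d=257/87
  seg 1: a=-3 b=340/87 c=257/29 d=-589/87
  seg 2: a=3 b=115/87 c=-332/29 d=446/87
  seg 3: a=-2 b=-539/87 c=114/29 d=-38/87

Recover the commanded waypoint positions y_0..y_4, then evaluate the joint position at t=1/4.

y_0 = S_0(0) = a_0 = -1
y_1 = S_1(0) = a_1 = -3
y_2 = S_2(0) = a_2 = 3
y_3 = S_3(0) = a_3 = -2
y_4 = S_3(3) = 3
t_q=1/4 is in segment 0 (τ=1/4); S_0(τ)=-4069/1856

y_0=-1 y_1=-3 y_2=3 y_3=-2 y_4=3
S(1/4) = -4069/1856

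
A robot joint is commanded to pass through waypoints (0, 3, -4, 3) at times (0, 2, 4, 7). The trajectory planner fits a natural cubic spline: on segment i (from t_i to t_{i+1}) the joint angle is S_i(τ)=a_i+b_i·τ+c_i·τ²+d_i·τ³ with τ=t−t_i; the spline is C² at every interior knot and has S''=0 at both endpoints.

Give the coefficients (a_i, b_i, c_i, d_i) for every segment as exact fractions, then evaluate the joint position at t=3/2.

Δ: Δ0=3/2, Δ1=-7/2, Δ2=7/3
row 1: diag=8, rhs=-30; c'=1/4, d'=-15/4
row 2: denom=10−2·1/4=19/2; d'=(35−2·-15/4)/(19/2)=85/19
back: M2=85/19
back: M1=-15/4−1/4·85/19=-185/38
M: M0=0, M1=-185/38, M2=85/19, M3=0
seg 0: a=0, c=M0/2=0, d=(M1−M0)/(6·2)=-185/456, b=Δ0−h0·(2M0+M1)/6=178/57
seg 1: a=3, c=M1/2=-185/76, d=(M2−M1)/(6·2)=355/456, b=Δ1−h1·(2M1+M2)/6=-199/114
seg 2: a=-4, c=M2/2=85/38, d=(M3−M2)/(6·3)=-85/342, b=Δ2−h2·(2M2+M3)/6=-122/57
t_q=3/2 → seg 0, τ=3/2; S=0+178/57·τ+0·τ²+-185/456·τ³=4031/1216

  seg 0: a=0 b=178/57 c=0 d=-185/456
  seg 1: a=3 b=-199/114 c=-185/76 d=355/456
  seg 2: a=-4 b=-122/57 c=85/38 d=-85/342
S(3/2) = 4031/1216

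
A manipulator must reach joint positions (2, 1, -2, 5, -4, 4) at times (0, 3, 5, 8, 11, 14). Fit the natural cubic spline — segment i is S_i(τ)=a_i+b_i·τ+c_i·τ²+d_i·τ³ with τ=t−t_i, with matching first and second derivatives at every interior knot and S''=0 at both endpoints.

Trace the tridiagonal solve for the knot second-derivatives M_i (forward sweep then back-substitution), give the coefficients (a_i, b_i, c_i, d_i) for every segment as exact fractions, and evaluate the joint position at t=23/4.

Δ: Δ0=-1/3, Δ1=-3/2, Δ2=7/3, Δ3=-3, Δ4=8/3
row 1: diag=10, rhs=-7; c'=1/5, d'=-7/10
row 2: denom=10−2·1/5=48/5; d'=(23−2·-7/10)/(48/5)=61/24
row 3: denom=12−3·5/16=177/16; d'=(-32−3·61/24)/(177/16)=-634/177
row 4: denom=12−3·16/59=660/59; d'=(34−3·-634/177)/(660/59)=4
back: M4=4
back: M3=-634/177−16/59·4=-14/3
back: M2=61/24−5/16·-14/3=4
back: M1=-7/10−1/5·4=-3/2
M: M0=0, M1=-3/2, M2=4, M3=-14/3, M4=4, M5=0
seg 0: a=2, c=M0/2=0, d=(M1−M0)/(6·3)=-1/12, b=Δ0−h0·(2M0+M1)/6=5/12
seg 1: a=1, c=M1/2=-3/4, d=(M2−M1)/(6·2)=11/24, b=Δ1−h1·(2M1+M2)/6=-11/6
seg 2: a=-2, c=M2/2=2, d=(M3−M2)/(6·3)=-13/27, b=Δ2−h2·(2M2+M3)/6=2/3
seg 3: a=5, c=M3/2=-7/3, d=(M4−M3)/(6·3)=13/27, b=Δ3−h3·(2M3+M4)/6=-1/3
seg 4: a=-4, c=M4/2=2, d=(M5−M4)/(6·3)=-2/9, b=Δ4−h4·(2M4+M5)/6=-4/3
t_q=23/4 → seg 2, τ=3/4; S=-2+2/3·τ+2·τ²+-13/27·τ³=-37/64

  seg 0: a=2 b=5/12 c=0 d=-1/12
  seg 1: a=1 b=-11/6 c=-3/4 d=11/24
  seg 2: a=-2 b=2/3 c=2 d=-13/27
  seg 3: a=5 b=-1/3 c=-7/3 d=13/27
  seg 4: a=-4 b=-4/3 c=2 d=-2/9
S(23/4) = -37/64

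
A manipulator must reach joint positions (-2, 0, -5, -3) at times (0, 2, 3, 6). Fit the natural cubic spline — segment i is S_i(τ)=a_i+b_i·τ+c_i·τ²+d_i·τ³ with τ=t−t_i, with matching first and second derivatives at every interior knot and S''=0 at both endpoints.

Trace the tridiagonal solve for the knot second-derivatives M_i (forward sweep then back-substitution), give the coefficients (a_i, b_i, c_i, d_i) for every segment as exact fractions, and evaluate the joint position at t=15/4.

  seg 0: a=-2 b=463/141 c=0 d=-161/282
  seg 1: a=0 b=-503/141 c=-161/47 d=281/141
  seg 2: a=-5 b=-626/141 c=120/47 d=-40/141
S(15/4) = -2637/376

Δ: Δ0=1, Δ1=-5, Δ2=2/3
row 1: diag=6, rhs=-36; c'=1/6, d'=-6
row 2: denom=8−1·1/6=47/6; d'=(34−1·-6)/(47/6)=240/47
back: M2=240/47
back: M1=-6−1/6·240/47=-322/47
M: M0=0, M1=-322/47, M2=240/47, M3=0
seg 0: a=-2, c=M0/2=0, d=(M1−M0)/(6·2)=-161/282, b=Δ0−h0·(2M0+M1)/6=463/141
seg 1: a=0, c=M1/2=-161/47, d=(M2−M1)/(6·1)=281/141, b=Δ1−h1·(2M1+M2)/6=-503/141
seg 2: a=-5, c=M2/2=120/47, d=(M3−M2)/(6·3)=-40/141, b=Δ2−h2·(2M2+M3)/6=-626/141
t_q=15/4 → seg 2, τ=3/4; S=-5+-626/141·τ+120/47·τ²+-40/141·τ³=-2637/376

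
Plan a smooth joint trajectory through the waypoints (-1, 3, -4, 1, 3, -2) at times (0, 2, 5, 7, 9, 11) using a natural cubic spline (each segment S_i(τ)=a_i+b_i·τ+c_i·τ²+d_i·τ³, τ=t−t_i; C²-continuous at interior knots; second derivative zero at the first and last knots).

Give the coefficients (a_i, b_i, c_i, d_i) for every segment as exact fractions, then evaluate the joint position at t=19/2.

  seg 0: a=-1 b=12752/3855 c=0 d=-2521/7710
  seg 1: a=3 b=-2374/3855 c=-2521/1285 d=5356/11565
  seg 2: a=-4 b=452/3855 c=567/257 d=-15649/30840
  seg 3: a=1 b=21997/7710 c=-4309/5140 d=-34/771
  seg 4: a=3 b=-7937/7710 c=-5669/5140 d=5669/30840
S(19/2) = 183603/82240

Δ: Δ0=2, Δ1=-7/3, Δ2=5/2, Δ3=1, Δ4=-5/2
row 1: diag=10, rhs=-26; c'=3/10, d'=-13/5
row 2: denom=10−3·3/10=91/10; d'=(29−3·-13/5)/(91/10)=368/91
row 3: denom=8−2·20/91=688/91; d'=(-9−2·368/91)/(688/91)=-1555/688
row 4: denom=8−2·91/344=1285/172; d'=(-21−2·-1555/688)/(1285/172)=-5669/2570
back: M4=-5669/2570
back: M3=-1555/688−91/344·-5669/2570=-4309/2570
back: M2=368/91−20/91·-4309/2570=1134/257
back: M1=-13/5−3/10·1134/257=-5042/1285
M: M0=0, M1=-5042/1285, M2=1134/257, M3=-4309/2570, M4=-5669/2570, M5=0
seg 0: a=-1, c=M0/2=0, d=(M1−M0)/(6·2)=-2521/7710, b=Δ0−h0·(2M0+M1)/6=12752/3855
seg 1: a=3, c=M1/2=-2521/1285, d=(M2−M1)/(6·3)=5356/11565, b=Δ1−h1·(2M1+M2)/6=-2374/3855
seg 2: a=-4, c=M2/2=567/257, d=(M3−M2)/(6·2)=-15649/30840, b=Δ2−h2·(2M2+M3)/6=452/3855
seg 3: a=1, c=M3/2=-4309/5140, d=(M4−M3)/(6·2)=-34/771, b=Δ3−h3·(2M3+M4)/6=21997/7710
seg 4: a=3, c=M4/2=-5669/5140, d=(M5−M4)/(6·2)=5669/30840, b=Δ4−h4·(2M4+M5)/6=-7937/7710
t_q=19/2 → seg 4, τ=1/2; S=3+-7937/7710·τ+-5669/5140·τ²+5669/30840·τ³=183603/82240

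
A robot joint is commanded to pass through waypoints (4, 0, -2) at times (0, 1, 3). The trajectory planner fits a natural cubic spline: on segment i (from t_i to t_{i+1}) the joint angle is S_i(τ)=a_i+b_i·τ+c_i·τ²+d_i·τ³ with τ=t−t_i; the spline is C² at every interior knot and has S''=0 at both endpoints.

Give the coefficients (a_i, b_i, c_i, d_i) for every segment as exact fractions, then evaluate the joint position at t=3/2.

Δ: Δ0=-4, Δ1=-1
row 1: diag=6, rhs=18; c'=1/3, d'=3
back: M1=3
M: M0=0, M1=3, M2=0
seg 0: a=4, c=M0/2=0, d=(M1−M0)/(6·1)=1/2, b=Δ0−h0·(2M0+M1)/6=-9/2
seg 1: a=0, c=M1/2=3/2, d=(M2−M1)/(6·2)=-1/4, b=Δ1−h1·(2M1+M2)/6=-3
t_q=3/2 → seg 1, τ=1/2; S=0+-3·τ+3/2·τ²+-1/4·τ³=-37/32

  seg 0: a=4 b=-9/2 c=0 d=1/2
  seg 1: a=0 b=-3 c=3/2 d=-1/4
S(3/2) = -37/32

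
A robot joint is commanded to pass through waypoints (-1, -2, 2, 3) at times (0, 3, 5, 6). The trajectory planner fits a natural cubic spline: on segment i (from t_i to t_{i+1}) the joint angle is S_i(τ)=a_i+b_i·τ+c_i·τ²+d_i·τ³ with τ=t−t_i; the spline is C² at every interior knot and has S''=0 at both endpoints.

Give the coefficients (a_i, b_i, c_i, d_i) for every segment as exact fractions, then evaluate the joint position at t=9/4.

Δ: Δ0=-1/3, Δ1=2, Δ2=1
row 1: diag=10, rhs=14; c'=1/5, d'=7/5
row 2: denom=6−2·1/5=28/5; d'=(-6−2·7/5)/(28/5)=-11/7
back: M2=-11/7
back: M1=7/5−1/5·-11/7=12/7
M: M0=0, M1=12/7, M2=-11/7, M3=0
seg 0: a=-1, c=M0/2=0, d=(M1−M0)/(6·3)=2/21, b=Δ0−h0·(2M0+M1)/6=-25/21
seg 1: a=-2, c=M1/2=6/7, d=(M2−M1)/(6·2)=-23/84, b=Δ1−h1·(2M1+M2)/6=29/21
seg 2: a=2, c=M2/2=-11/14, d=(M3−M2)/(6·1)=11/42, b=Δ2−h2·(2M2+M3)/6=32/21
t_q=9/4 → seg 0, τ=9/4; S=-1+-25/21·τ+0·τ²+2/21·τ³=-83/32

  seg 0: a=-1 b=-25/21 c=0 d=2/21
  seg 1: a=-2 b=29/21 c=6/7 d=-23/84
  seg 2: a=2 b=32/21 c=-11/14 d=11/42
S(9/4) = -83/32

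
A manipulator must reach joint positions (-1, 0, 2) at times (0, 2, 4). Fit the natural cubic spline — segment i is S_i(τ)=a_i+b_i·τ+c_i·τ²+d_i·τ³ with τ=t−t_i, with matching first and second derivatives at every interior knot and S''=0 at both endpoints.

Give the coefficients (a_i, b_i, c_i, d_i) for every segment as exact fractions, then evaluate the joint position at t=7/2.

Δ: Δ0=1/2, Δ1=1
row 1: diag=8, rhs=3; c'=1/4, d'=3/8
back: M1=3/8
M: M0=0, M1=3/8, M2=0
seg 0: a=-1, c=M0/2=0, d=(M1−M0)/(6·2)=1/32, b=Δ0−h0·(2M0+M1)/6=3/8
seg 1: a=0, c=M1/2=3/16, d=(M2−M1)/(6·2)=-1/32, b=Δ1−h1·(2M1+M2)/6=3/4
t_q=7/2 → seg 1, τ=3/2; S=0+3/4·τ+3/16·τ²+-1/32·τ³=369/256

  seg 0: a=-1 b=3/8 c=0 d=1/32
  seg 1: a=0 b=3/4 c=3/16 d=-1/32
S(7/2) = 369/256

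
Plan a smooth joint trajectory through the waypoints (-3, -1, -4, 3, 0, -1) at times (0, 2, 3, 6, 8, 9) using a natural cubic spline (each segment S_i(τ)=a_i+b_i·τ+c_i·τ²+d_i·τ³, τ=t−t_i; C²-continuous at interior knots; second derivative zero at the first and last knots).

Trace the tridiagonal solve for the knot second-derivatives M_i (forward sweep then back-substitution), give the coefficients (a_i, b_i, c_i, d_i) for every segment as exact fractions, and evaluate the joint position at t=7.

  seg 0: a=-3 b=4651/1731 c=0 d=-730/1731
  seg 1: a=-1 b=-4109/1731 c=-1460/577 d=3296/1731
  seg 2: a=-4 b=-2981/1731 c=1836/577 d=-352/577
  seg 3: a=3 b=1555/1731 c=-1332/577 d=7681/13848
  seg 4: a=0 b=-5815/3462 c=2353/2308 d=-2353/6924
S(7) = 9899/4616

Δ: Δ0=1, Δ1=-3, Δ2=7/3, Δ3=-3/2, Δ4=-1
row 1: diag=6, rhs=-24; c'=1/6, d'=-4
row 2: denom=8−1·1/6=47/6; d'=(32−1·-4)/(47/6)=216/47
row 3: denom=10−3·18/47=416/47; d'=(-23−3·216/47)/(416/47)=-133/32
row 4: denom=6−2·47/208=577/104; d'=(3−2·-133/32)/(577/104)=2353/1154
back: M4=2353/1154
back: M3=-133/32−47/208·2353/1154=-2664/577
back: M2=216/47−18/47·-2664/577=3672/577
back: M1=-4−1/6·3672/577=-2920/577
M: M0=0, M1=-2920/577, M2=3672/577, M3=-2664/577, M4=2353/1154, M5=0
seg 0: a=-3, c=M0/2=0, d=(M1−M0)/(6·2)=-730/1731, b=Δ0−h0·(2M0+M1)/6=4651/1731
seg 1: a=-1, c=M1/2=-1460/577, d=(M2−M1)/(6·1)=3296/1731, b=Δ1−h1·(2M1+M2)/6=-4109/1731
seg 2: a=-4, c=M2/2=1836/577, d=(M3−M2)/(6·3)=-352/577, b=Δ2−h2·(2M2+M3)/6=-2981/1731
seg 3: a=3, c=M3/2=-1332/577, d=(M4−M3)/(6·2)=7681/13848, b=Δ3−h3·(2M3+M4)/6=1555/1731
seg 4: a=0, c=M4/2=2353/2308, d=(M5−M4)/(6·1)=-2353/6924, b=Δ4−h4·(2M4+M5)/6=-5815/3462
t_q=7 → seg 3, τ=1; S=3+1555/1731·τ+-1332/577·τ²+7681/13848·τ³=9899/4616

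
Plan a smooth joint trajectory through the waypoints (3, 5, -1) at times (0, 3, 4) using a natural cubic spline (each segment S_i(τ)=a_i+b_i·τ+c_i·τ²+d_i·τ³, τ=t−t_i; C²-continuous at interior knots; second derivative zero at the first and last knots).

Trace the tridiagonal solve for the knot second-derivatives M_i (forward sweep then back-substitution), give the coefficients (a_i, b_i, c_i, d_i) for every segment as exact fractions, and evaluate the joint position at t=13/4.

Δ: Δ0=2/3, Δ1=-6
row 1: diag=8, rhs=-40; c'=1/8, d'=-5
back: M1=-5
M: M0=0, M1=-5, M2=0
seg 0: a=3, c=M0/2=0, d=(M1−M0)/(6·3)=-5/18, b=Δ0−h0·(2M0+M1)/6=19/6
seg 1: a=5, c=M1/2=-5/2, d=(M2−M1)/(6·1)=5/6, b=Δ1−h1·(2M1+M2)/6=-13/3
t_q=13/4 → seg 1, τ=1/4; S=5+-13/3·τ+-5/2·τ²+5/6·τ³=483/128

  seg 0: a=3 b=19/6 c=0 d=-5/18
  seg 1: a=5 b=-13/3 c=-5/2 d=5/6
S(13/4) = 483/128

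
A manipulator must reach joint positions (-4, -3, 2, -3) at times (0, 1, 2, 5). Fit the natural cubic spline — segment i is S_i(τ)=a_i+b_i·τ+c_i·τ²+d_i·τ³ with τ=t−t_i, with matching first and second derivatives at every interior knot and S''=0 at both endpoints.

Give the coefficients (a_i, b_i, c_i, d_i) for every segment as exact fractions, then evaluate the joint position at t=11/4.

  seg 0: a=-4 b=-23/93 c=0 d=116/93
  seg 1: a=-3 b=325/93 c=116/31 d=-208/93
  seg 2: a=2 b=397/93 c=-92/31 d=92/279
S(11/4) = 1821/496

Δ: Δ0=1, Δ1=5, Δ2=-5/3
row 1: diag=4, rhs=24; c'=1/4, d'=6
row 2: denom=8−1·1/4=31/4; d'=(-40−1·6)/(31/4)=-184/31
back: M2=-184/31
back: M1=6−1/4·-184/31=232/31
M: M0=0, M1=232/31, M2=-184/31, M3=0
seg 0: a=-4, c=M0/2=0, d=(M1−M0)/(6·1)=116/93, b=Δ0−h0·(2M0+M1)/6=-23/93
seg 1: a=-3, c=M1/2=116/31, d=(M2−M1)/(6·1)=-208/93, b=Δ1−h1·(2M1+M2)/6=325/93
seg 2: a=2, c=M2/2=-92/31, d=(M3−M2)/(6·3)=92/279, b=Δ2−h2·(2M2+M3)/6=397/93
t_q=11/4 → seg 2, τ=3/4; S=2+397/93·τ+-92/31·τ²+92/279·τ³=1821/496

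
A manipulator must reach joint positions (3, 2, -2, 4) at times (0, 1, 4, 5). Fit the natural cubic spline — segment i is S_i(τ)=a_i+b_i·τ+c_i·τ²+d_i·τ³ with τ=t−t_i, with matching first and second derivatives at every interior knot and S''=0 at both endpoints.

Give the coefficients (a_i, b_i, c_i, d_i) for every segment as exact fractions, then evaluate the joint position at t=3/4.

  seg 0: a=3 b=-91/165 c=0 d=-74/165
  seg 1: a=2 b=-313/165 c=-74/55 d=23/45
  seg 2: a=-2 b=632/165 c=179/55 d=-179/165
S(3/4) = 4219/1760

Δ: Δ0=-1, Δ1=-4/3, Δ2=6
row 1: diag=8, rhs=-2; c'=3/8, d'=-1/4
row 2: denom=8−3·3/8=55/8; d'=(44−3·-1/4)/(55/8)=358/55
back: M2=358/55
back: M1=-1/4−3/8·358/55=-148/55
M: M0=0, M1=-148/55, M2=358/55, M3=0
seg 0: a=3, c=M0/2=0, d=(M1−M0)/(6·1)=-74/165, b=Δ0−h0·(2M0+M1)/6=-91/165
seg 1: a=2, c=M1/2=-74/55, d=(M2−M1)/(6·3)=23/45, b=Δ1−h1·(2M1+M2)/6=-313/165
seg 2: a=-2, c=M2/2=179/55, d=(M3−M2)/(6·1)=-179/165, b=Δ2−h2·(2M2+M3)/6=632/165
t_q=3/4 → seg 0, τ=3/4; S=3+-91/165·τ+0·τ²+-74/165·τ³=4219/1760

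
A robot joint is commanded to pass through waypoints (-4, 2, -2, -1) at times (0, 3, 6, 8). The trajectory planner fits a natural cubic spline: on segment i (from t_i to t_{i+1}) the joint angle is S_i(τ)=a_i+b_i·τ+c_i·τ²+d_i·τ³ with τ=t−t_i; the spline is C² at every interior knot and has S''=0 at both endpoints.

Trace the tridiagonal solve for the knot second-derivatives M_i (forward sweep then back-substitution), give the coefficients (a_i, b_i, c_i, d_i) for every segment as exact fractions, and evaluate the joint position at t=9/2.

  seg 0: a=-4 b=677/222 c=0 d=-233/1998
  seg 1: a=2 b=-11/111 c=-233/222 d=425/1998
  seg 2: a=-2 b=-145/222 c=32/37 d=-16/111
S(9/2) = 123/592

Δ: Δ0=2, Δ1=-4/3, Δ2=1/2
row 1: diag=12, rhs=-20; c'=1/4, d'=-5/3
row 2: denom=10−3·1/4=37/4; d'=(11−3·-5/3)/(37/4)=64/37
back: M2=64/37
back: M1=-5/3−1/4·64/37=-233/111
M: M0=0, M1=-233/111, M2=64/37, M3=0
seg 0: a=-4, c=M0/2=0, d=(M1−M0)/(6·3)=-233/1998, b=Δ0−h0·(2M0+M1)/6=677/222
seg 1: a=2, c=M1/2=-233/222, d=(M2−M1)/(6·3)=425/1998, b=Δ1−h1·(2M1+M2)/6=-11/111
seg 2: a=-2, c=M2/2=32/37, d=(M3−M2)/(6·2)=-16/111, b=Δ2−h2·(2M2+M3)/6=-145/222
t_q=9/2 → seg 1, τ=3/2; S=2+-11/111·τ+-233/222·τ²+425/1998·τ³=123/592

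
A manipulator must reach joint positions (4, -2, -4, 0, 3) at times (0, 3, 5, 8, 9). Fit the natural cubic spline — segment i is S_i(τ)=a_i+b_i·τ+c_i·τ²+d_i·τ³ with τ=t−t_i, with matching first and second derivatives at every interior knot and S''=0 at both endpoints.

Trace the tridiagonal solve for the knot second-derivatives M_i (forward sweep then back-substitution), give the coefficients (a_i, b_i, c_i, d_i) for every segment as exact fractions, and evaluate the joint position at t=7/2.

Δ: Δ0=-2, Δ1=-1, Δ2=4/3, Δ3=3
row 1: diag=10, rhs=6; c'=1/5, d'=3/5
row 2: denom=10−2·1/5=48/5; d'=(14−2·3/5)/(48/5)=4/3
row 3: denom=8−3·5/16=113/16; d'=(10−3·4/3)/(113/16)=96/113
back: M3=96/113
back: M2=4/3−5/16·96/113=362/339
back: M1=3/5−1/5·362/339=131/339
M: M0=0, M1=131/339, M2=362/339, M3=96/113, M4=0
seg 0: a=4, c=M0/2=0, d=(M1−M0)/(6·3)=131/6102, b=Δ0−h0·(2M0+M1)/6=-1487/678
seg 1: a=-2, c=M1/2=131/678, d=(M2−M1)/(6·2)=77/1356, b=Δ1−h1·(2M1+M2)/6=-547/339
seg 2: a=-4, c=M2/2=181/339, d=(M3−M2)/(6·3)=-37/3051, b=Δ2−h2·(2M2+M3)/6=-18/113
seg 3: a=0, c=M3/2=48/113, d=(M4−M3)/(6·1)=-16/113, b=Δ3−h3·(2M3+M4)/6=307/113
t_q=7/2 → seg 1, τ=1/2; S=-2+-547/339·τ+131/678·τ²+77/1356·τ³=-9949/3616

  seg 0: a=4 b=-1487/678 c=0 d=131/6102
  seg 1: a=-2 b=-547/339 c=131/678 d=77/1356
  seg 2: a=-4 b=-18/113 c=181/339 d=-37/3051
  seg 3: a=0 b=307/113 c=48/113 d=-16/113
S(7/2) = -9949/3616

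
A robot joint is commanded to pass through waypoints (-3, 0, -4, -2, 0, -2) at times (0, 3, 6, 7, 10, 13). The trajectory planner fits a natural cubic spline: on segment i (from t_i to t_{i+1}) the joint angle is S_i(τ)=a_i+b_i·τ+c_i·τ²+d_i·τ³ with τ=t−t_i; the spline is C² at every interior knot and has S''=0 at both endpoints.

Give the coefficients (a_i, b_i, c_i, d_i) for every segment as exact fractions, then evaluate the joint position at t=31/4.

  seg 0: a=-3 b=553/275 c=0 d=-278/2475
  seg 1: a=0 b=-281/275 c=-278/275 d=449/1485
  seg 2: a=-4 b=296/275 c=1411/825 d=-59/75
  seg 3: a=-2 b=1763/825 c=-536/825 d=79/1485
  seg 4: a=0 b=-268/825 c=-47/275 d=47/2475
S(31/4) = -13029/17600

Δ: Δ0=1, Δ1=-4/3, Δ2=2, Δ3=2/3, Δ4=-2/3
row 1: diag=12, rhs=-14; c'=1/4, d'=-7/6
row 2: denom=8−3·1/4=29/4; d'=(20−3·-7/6)/(29/4)=94/29
row 3: denom=8−1·4/29=228/29; d'=(-8−1·94/29)/(228/29)=-163/114
row 4: denom=12−3·29/76=825/76; d'=(-8−3·-163/114)/(825/76)=-94/275
back: M4=-94/275
back: M3=-163/114−29/76·-94/275=-1072/825
back: M2=94/29−4/29·-1072/825=2822/825
back: M1=-7/6−1/4·2822/825=-556/275
M: M0=0, M1=-556/275, M2=2822/825, M3=-1072/825, M4=-94/275, M5=0
seg 0: a=-3, c=M0/2=0, d=(M1−M0)/(6·3)=-278/2475, b=Δ0−h0·(2M0+M1)/6=553/275
seg 1: a=0, c=M1/2=-278/275, d=(M2−M1)/(6·3)=449/1485, b=Δ1−h1·(2M1+M2)/6=-281/275
seg 2: a=-4, c=M2/2=1411/825, d=(M3−M2)/(6·1)=-59/75, b=Δ2−h2·(2M2+M3)/6=296/275
seg 3: a=-2, c=M3/2=-536/825, d=(M4−M3)/(6·3)=79/1485, b=Δ3−h3·(2M3+M4)/6=1763/825
seg 4: a=0, c=M4/2=-47/275, d=(M5−M4)/(6·3)=47/2475, b=Δ4−h4·(2M4+M5)/6=-268/825
t_q=31/4 → seg 3, τ=3/4; S=-2+1763/825·τ+-536/825·τ²+79/1485·τ³=-13029/17600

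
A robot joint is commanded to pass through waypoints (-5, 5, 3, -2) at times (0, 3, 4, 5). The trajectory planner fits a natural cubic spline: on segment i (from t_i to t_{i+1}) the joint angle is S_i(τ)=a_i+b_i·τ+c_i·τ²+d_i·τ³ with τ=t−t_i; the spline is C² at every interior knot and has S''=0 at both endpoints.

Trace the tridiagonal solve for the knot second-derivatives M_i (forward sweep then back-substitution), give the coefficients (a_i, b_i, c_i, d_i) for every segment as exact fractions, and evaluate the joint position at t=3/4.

Δ: Δ0=10/3, Δ1=-2, Δ2=-5
row 1: diag=8, rhs=-32; c'=1/8, d'=-4
row 2: denom=4−1·1/8=31/8; d'=(-18−1·-4)/(31/8)=-112/31
back: M2=-112/31
back: M1=-4−1/8·-112/31=-110/31
M: M0=0, M1=-110/31, M2=-112/31, M3=0
seg 0: a=-5, c=M0/2=0, d=(M1−M0)/(6·3)=-55/279, b=Δ0−h0·(2M0+M1)/6=475/93
seg 1: a=5, c=M1/2=-55/31, d=(M2−M1)/(6·1)=-1/93, b=Δ1−h1·(2M1+M2)/6=-20/93
seg 2: a=3, c=M2/2=-56/31, d=(M3−M2)/(6·1)=56/93, b=Δ2−h2·(2M2+M3)/6=-353/93
t_q=3/4 → seg 0, τ=3/4; S=-5+475/93·τ+0·τ²+-55/279·τ³=-2485/1984

  seg 0: a=-5 b=475/93 c=0 d=-55/279
  seg 1: a=5 b=-20/93 c=-55/31 d=-1/93
  seg 2: a=3 b=-353/93 c=-56/31 d=56/93
S(3/4) = -2485/1984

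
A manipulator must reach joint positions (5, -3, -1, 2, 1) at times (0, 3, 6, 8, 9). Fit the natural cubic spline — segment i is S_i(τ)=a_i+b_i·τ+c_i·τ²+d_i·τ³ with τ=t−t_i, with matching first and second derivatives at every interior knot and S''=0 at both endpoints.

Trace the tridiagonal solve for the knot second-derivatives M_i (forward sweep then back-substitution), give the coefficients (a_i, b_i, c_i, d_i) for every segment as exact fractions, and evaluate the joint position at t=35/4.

Δ: Δ0=-8/3, Δ1=2/3, Δ2=3/2, Δ3=-1
row 1: diag=12, rhs=20; c'=1/4, d'=5/3
row 2: denom=10−3·1/4=37/4; d'=(5−3·5/3)/(37/4)=0
row 3: denom=6−2·8/37=206/37; d'=(-15−2·0)/(206/37)=-555/206
back: M3=-555/206
back: M2=0−8/37·-555/206=60/103
back: M1=5/3−1/4·60/103=470/309
M: M0=0, M1=470/309, M2=60/103, M3=-555/206, M4=0
seg 0: a=5, c=M0/2=0, d=(M1−M0)/(6·3)=235/2781, b=Δ0−h0·(2M0+M1)/6=-353/103
seg 1: a=-3, c=M1/2=235/309, d=(M2−M1)/(6·3)=-145/2781, b=Δ1−h1·(2M1+M2)/6=-118/103
seg 2: a=-1, c=M2/2=30/103, d=(M3−M2)/(6·2)=-225/824, b=Δ2−h2·(2M2+M3)/6=207/103
seg 3: a=2, c=M3/2=-555/412, d=(M4−M3)/(6·1)=185/412, b=Δ3−h3·(2M3+M4)/6=-21/206
t_q=35/4 → seg 3, τ=3/4; S=2+-21/206·τ+-555/412·τ²+185/412·τ³=35735/26368

  seg 0: a=5 b=-353/103 c=0 d=235/2781
  seg 1: a=-3 b=-118/103 c=235/309 d=-145/2781
  seg 2: a=-1 b=207/103 c=30/103 d=-225/824
  seg 3: a=2 b=-21/206 c=-555/412 d=185/412
S(35/4) = 35735/26368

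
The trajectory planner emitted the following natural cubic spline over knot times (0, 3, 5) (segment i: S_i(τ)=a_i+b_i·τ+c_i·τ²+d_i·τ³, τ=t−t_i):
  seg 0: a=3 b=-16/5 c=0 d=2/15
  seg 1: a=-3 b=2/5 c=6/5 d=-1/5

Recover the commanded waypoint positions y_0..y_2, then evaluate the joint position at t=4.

y_0=3 y_1=-3 y_2=1
S(4) = -8/5

y_0 = S_0(0) = a_0 = 3
y_1 = S_1(0) = a_1 = -3
y_2 = S_1(2) = 1
t_q=4 is in segment 1 (τ=1); S_1(τ)=-8/5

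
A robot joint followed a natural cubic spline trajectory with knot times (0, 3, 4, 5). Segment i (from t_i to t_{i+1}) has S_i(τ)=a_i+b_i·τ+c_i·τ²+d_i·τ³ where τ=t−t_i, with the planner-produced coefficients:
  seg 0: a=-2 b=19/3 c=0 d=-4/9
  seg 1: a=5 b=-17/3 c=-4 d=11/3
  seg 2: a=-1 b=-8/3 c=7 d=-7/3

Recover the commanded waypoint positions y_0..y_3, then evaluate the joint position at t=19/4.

y_0 = S_0(0) = a_0 = -2
y_1 = S_1(0) = a_1 = 5
y_2 = S_2(0) = a_2 = -1
y_3 = S_2(1) = 1
t_q=19/4 is in segment 2 (τ=3/4); S_2(τ)=-3/64

y_0=-2 y_1=5 y_2=-1 y_3=1
S(19/4) = -3/64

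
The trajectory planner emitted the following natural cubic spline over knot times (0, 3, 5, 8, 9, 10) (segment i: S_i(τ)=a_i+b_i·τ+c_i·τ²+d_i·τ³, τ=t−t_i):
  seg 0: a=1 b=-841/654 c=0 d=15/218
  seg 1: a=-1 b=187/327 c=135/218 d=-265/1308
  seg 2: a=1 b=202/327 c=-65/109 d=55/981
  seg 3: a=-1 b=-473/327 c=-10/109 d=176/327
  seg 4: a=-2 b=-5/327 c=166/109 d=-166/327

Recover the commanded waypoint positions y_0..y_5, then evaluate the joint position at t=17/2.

y_0 = S_0(0) = a_0 = 1
y_1 = S_1(0) = a_1 = -1
y_2 = S_2(0) = a_2 = 1
y_3 = S_3(0) = a_3 = -1
y_4 = S_4(0) = a_4 = -2
y_5 = S_4(1) = -1
t_q=17/2 is in segment 3 (τ=1/2); S_3(τ)=-183/109

y_0=1 y_1=-1 y_2=1 y_3=-1 y_4=-2 y_5=-1
S(17/2) = -183/109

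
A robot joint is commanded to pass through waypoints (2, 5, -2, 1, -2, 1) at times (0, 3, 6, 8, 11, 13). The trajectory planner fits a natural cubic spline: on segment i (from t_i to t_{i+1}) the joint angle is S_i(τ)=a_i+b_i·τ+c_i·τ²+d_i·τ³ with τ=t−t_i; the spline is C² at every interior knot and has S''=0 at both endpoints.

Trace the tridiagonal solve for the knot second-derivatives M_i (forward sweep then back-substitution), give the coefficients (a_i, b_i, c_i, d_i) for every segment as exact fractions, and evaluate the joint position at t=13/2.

Δ: Δ0=1, Δ1=-7/3, Δ2=3/2, Δ3=-1, Δ4=3/2
row 1: diag=12, rhs=-20; c'=1/4, d'=-5/3
row 2: denom=10−3·1/4=37/4; d'=(23−3·-5/3)/(37/4)=112/37
row 3: denom=10−2·8/37=354/37; d'=(-15−2·112/37)/(354/37)=-779/354
row 4: denom=10−3·37/118=1069/118; d'=(15−3·-779/354)/(1069/118)=2549/1069
back: M4=2549/1069
back: M3=-779/354−37/118·2549/1069=-9455/3207
back: M2=112/37−8/37·-9455/3207=11752/3207
back: M1=-5/3−1/4·11752/3207=-2761/1069
M: M0=0, M1=-2761/1069, M2=11752/3207, M3=-9455/3207, M4=2549/1069, M5=0
seg 0: a=2, c=M0/2=0, d=(M1−M0)/(6·3)=-2761/19242, b=Δ0−h0·(2M0+M1)/6=4899/2138
seg 1: a=5, c=M1/2=-2761/2138, d=(M2−M1)/(6·3)=20035/57726, b=Δ1−h1·(2M1+M2)/6=-1692/1069
seg 2: a=-2, c=M2/2=5876/3207, d=(M3−M2)/(6·2)=-7069/12828, b=Δ2−h2·(2M2+M3)/6=85/2138
seg 3: a=1, c=M3/2=-9455/6414, d=(M4−M3)/(6·3)=8551/28863, b=Δ3−h3·(2M3+M4)/6=4849/6414
seg 4: a=-2, c=M4/2=2549/2138, d=(M5−M4)/(6·2)=-2549/12828, b=Δ4−h4·(2M4+M5)/6=-575/6414
t_q=13/2 → seg 2, τ=1/2; S=-2+85/2138·τ+5876/3207·τ²+-7069/12828·τ³=-54423/34208

  seg 0: a=2 b=4899/2138 c=0 d=-2761/19242
  seg 1: a=5 b=-1692/1069 c=-2761/2138 d=20035/57726
  seg 2: a=-2 b=85/2138 c=5876/3207 d=-7069/12828
  seg 3: a=1 b=4849/6414 c=-9455/6414 d=8551/28863
  seg 4: a=-2 b=-575/6414 c=2549/2138 d=-2549/12828
S(13/2) = -54423/34208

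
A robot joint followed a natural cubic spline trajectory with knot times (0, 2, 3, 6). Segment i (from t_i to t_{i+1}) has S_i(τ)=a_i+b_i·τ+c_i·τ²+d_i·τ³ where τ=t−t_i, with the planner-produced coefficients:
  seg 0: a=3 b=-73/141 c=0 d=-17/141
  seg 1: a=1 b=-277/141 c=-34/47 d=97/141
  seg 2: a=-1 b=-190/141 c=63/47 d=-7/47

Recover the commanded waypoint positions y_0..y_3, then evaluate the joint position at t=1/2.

y_0 = S_0(0) = a_0 = 3
y_1 = S_1(0) = a_1 = 1
y_2 = S_2(0) = a_2 = -1
y_3 = S_2(3) = 3
t_q=1/2 is in segment 0 (τ=1/2); S_0(τ)=1025/376

y_0=3 y_1=1 y_2=-1 y_3=3
S(1/2) = 1025/376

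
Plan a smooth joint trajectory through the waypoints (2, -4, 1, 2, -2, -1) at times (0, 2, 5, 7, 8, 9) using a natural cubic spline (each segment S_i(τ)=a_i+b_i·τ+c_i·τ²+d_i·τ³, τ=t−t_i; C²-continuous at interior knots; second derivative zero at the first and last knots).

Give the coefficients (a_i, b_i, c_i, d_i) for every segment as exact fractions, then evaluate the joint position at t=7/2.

Δ: Δ0=-3, Δ1=5/3, Δ2=1/2, Δ3=-4, Δ4=1
row 1: diag=10, rhs=28; c'=3/10, d'=14/5
row 2: denom=10−3·3/10=91/10; d'=(-7−3·14/5)/(91/10)=-22/13
row 3: denom=6−2·20/91=506/91; d'=(-27−2·-22/13)/(506/91)=-2149/506
row 4: denom=4−1·91/506=1933/506; d'=(30−1·-2149/506)/(1933/506)=17329/1933
back: M4=17329/1933
back: M3=-2149/506−91/506·17329/1933=-11326/1933
back: M2=-22/13−20/91·-11326/1933=-782/1933
back: M1=14/5−3/10·-782/1933=5647/1933
M: M0=0, M1=5647/1933, M2=-782/1933, M3=-11326/1933, M4=17329/1933, M5=0
seg 0: a=2, c=M0/2=0, d=(M1−M0)/(6·2)=5647/23196, b=Δ0−h0·(2M0+M1)/6=-23044/5799
seg 1: a=-4, c=M1/2=5647/3866, d=(M2−M1)/(6·3)=-2143/11598, b=Δ1−h1·(2M1+M2)/6=-6103/5799
seg 2: a=1, c=M2/2=-391/1933, d=(M3−M2)/(6·2)=-2636/5799, b=Δ2−h2·(2M2+M3)/6=31579/11598
seg 3: a=2, c=M3/2=-5663/1933, d=(M4−M3)/(6·1)=28655/11598, b=Δ3−h3·(2M3+M4)/6=-41069/11598
seg 4: a=-2, c=M4/2=17329/3866, d=(M5−M4)/(6·1)=-17329/11598, b=Δ4−h4·(2M4+M5)/6=-11530/5799
t_q=7/2 → seg 1, τ=3/2; S=-4+-6103/5799·τ+5647/3866·τ²+-2143/11598·τ³=-90177/30928

  seg 0: a=2 b=-23044/5799 c=0 d=5647/23196
  seg 1: a=-4 b=-6103/5799 c=5647/3866 d=-2143/11598
  seg 2: a=1 b=31579/11598 c=-391/1933 d=-2636/5799
  seg 3: a=2 b=-41069/11598 c=-5663/1933 d=28655/11598
  seg 4: a=-2 b=-11530/5799 c=17329/3866 d=-17329/11598
S(7/2) = -90177/30928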